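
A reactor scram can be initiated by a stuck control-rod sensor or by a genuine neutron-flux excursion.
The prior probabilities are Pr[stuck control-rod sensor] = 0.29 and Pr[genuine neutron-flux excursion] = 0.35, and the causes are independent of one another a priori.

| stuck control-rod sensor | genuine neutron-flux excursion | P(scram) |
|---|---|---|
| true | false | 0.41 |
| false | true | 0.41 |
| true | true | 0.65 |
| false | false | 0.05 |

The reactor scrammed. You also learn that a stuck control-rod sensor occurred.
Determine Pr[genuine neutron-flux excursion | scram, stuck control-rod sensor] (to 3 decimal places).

Pr[genuine neutron-flux excursion | scram, stuck control-rod sensor] ≈ 0.461

Weight on genuine neutron-flux excursion=true, given the evidence: 0.65·0.35 = 0.227500
Denominator P(scram | stuck control-rod sensor): 0.41·0.65 + 0.65·0.35 = 0.494000
Posterior = 0.227500 / 0.494000 ≈ 0.461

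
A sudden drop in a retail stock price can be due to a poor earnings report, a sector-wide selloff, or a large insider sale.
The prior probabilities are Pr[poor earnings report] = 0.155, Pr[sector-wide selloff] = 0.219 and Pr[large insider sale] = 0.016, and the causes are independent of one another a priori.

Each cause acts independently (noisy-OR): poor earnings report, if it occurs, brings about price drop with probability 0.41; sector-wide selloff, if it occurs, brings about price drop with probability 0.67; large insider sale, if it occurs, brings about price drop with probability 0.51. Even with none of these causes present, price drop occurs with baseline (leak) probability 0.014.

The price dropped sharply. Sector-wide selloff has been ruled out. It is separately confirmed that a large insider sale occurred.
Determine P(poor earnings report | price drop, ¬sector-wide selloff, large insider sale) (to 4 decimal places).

P(poor earnings report | price drop, ¬sector-wide selloff, large insider sale) ≈ 0.2024

Under noisy-OR, P(price drop | causes) = 1 − (1−0.014)·∏(1−qᵢ) over the active causes.
Sum P(price drop|·) weighted by the priors over both values of poor earnings report:
  P(price drop | ¬sector-wide selloff, large insider sale) = 0.51686·0.845 + 0.714947·0.155
        = 0.436747 + 0.110817 = 0.547564
Keeping only the poor earnings report-present terms gives 0.110817, so
  P(poor earnings report | price drop, ¬sector-wide selloff, large insider sale) = 0.110817 / 0.547564 ≈ 0.2024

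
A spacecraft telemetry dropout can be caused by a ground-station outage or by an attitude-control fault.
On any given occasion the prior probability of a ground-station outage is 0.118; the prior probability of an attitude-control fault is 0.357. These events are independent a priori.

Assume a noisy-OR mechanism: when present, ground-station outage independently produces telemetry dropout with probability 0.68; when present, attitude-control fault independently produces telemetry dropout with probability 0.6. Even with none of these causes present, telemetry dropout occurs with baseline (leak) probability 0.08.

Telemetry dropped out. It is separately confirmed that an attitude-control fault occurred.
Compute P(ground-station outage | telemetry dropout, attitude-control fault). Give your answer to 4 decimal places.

P(ground-station outage | telemetry dropout, attitude-control fault) ≈ 0.1574

Under noisy-OR, P(telemetry dropout | causes) = 1 − (1−0.08)·∏(1−qᵢ) over the active causes.
P(telemetry dropout | attitude-control fault) = 0.632·0.882 + 0.88224·0.118 = 0.557424 + 0.104104 = 0.661528
Of this, 0.104104 comes from 0.88224·0.118 (the ground-station outage=true cases).
Hence the posterior is 0.104104/0.661528 ≈ 0.1574.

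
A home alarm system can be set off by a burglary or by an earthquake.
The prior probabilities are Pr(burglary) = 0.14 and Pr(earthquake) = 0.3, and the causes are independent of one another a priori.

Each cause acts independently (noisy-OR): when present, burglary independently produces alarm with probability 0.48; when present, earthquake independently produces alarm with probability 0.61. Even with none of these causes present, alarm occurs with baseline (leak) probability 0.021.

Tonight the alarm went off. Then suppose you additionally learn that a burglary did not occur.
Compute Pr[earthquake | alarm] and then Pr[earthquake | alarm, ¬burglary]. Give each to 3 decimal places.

Pr[earthquake | alarm] ≈ 0.761; Pr[earthquake | alarm, ¬burglary] ≈ 0.927

Under noisy-OR, P(alarm | causes) = 1 − (1−0.021)·∏(1−qᵢ) over the active causes.
P(alarm) = 0.021×0.86×0.7 + 0.61819×0.86×0.3 + 0.49092×0.14×0.7 + 0.801459×0.14×0.3 = 0.012642 + 0.159493 + 0.048110 + 0.033661 = 0.253906
Restricting to configurations with earthquake present: 0.159493 + 0.033661 = 0.193154.
So P(earthquake | alarm) = 0.193154/0.253906 ≈ 0.761.

Now condition on the additional information:
By total probability over both values of earthquake:
  P(alarm | ¬burglary) = 0.021*0.7 + 0.61819*0.3
        = 0.014700 + 0.185457 = 0.200157
Keeping only the earthquake-present terms gives 0.185457, so
  P(earthquake | alarm, ¬burglary) = 0.185457 / 0.200157 ≈ 0.927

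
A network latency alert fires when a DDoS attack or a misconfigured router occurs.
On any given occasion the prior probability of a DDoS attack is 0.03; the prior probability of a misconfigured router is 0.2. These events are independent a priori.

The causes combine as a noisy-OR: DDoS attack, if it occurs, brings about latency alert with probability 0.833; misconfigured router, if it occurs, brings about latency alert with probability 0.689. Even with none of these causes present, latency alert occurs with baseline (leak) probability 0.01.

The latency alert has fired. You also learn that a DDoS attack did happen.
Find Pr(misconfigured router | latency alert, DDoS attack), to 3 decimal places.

Pr(misconfigured router | latency alert, DDoS attack) ≈ 0.221

Under noisy-OR, P(latency alert | causes) = 1 − (1−0.01)·∏(1−qᵢ) over the active causes.
P(latency alert | DDoS attack) = 0.83467*0.8 + 0.948582*0.2 = 0.667736 + 0.189716 = 0.857452
Restricting to configurations with misconfigured router present: 0.948582*0.2 = 0.189716.
Hence the posterior is 0.189716/0.857452 ≈ 0.221.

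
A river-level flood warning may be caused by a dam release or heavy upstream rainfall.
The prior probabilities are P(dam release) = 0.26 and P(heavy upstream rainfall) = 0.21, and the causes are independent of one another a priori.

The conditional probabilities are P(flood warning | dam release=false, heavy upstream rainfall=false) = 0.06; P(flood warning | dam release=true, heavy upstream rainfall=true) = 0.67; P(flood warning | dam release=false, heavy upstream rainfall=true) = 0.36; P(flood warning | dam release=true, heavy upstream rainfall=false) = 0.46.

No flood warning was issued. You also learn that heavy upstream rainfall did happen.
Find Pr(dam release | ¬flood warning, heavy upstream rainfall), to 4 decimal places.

By total probability over both values of dam release:
  P(¬flood warning | heavy upstream rainfall) = 0.64×0.74 + 0.33×0.26
        = 0.473600 + 0.085800 = 0.559400
Configurations with dam release contribute 0.085800, so
  P(dam release | ¬flood warning, heavy upstream rainfall) = 0.085800 / 0.559400 ≈ 0.1534

Pr(dam release | ¬flood warning, heavy upstream rainfall) ≈ 0.1534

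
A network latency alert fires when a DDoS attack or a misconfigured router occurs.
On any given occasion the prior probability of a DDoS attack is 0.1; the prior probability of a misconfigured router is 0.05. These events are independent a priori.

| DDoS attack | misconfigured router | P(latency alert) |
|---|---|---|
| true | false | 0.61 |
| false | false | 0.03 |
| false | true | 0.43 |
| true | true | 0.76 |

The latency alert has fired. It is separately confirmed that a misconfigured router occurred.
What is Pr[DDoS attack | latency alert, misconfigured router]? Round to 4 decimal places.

Pr[DDoS attack | latency alert, misconfigured router] ≈ 0.1641

P(latency alert | misconfigured router) = 0.43×0.9 + 0.76×0.1 = 0.387000 + 0.076000 = 0.463000
The DDoS attack-present share is 0.76×0.1 = 0.076000.
Hence the posterior is 0.076000/0.463000 ≈ 0.1641.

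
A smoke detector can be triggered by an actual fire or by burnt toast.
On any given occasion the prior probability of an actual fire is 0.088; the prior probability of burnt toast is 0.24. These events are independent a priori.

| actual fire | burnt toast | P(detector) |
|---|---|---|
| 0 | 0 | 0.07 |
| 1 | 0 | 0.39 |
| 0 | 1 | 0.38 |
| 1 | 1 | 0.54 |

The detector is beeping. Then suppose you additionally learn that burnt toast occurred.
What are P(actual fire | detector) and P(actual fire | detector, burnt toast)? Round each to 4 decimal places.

P(actual fire | detector) ≈ 0.2216; P(actual fire | detector, burnt toast) ≈ 0.1206

Enumerate the 4 (actual fire, burnt toast) configurations and weight by the priors:
  P(detector) = 0.07*0.912*0.76 + 0.38*0.912*0.24 + 0.39*0.088*0.76 + 0.54*0.088*0.24
        = 0.048518 + 0.083174 + 0.026083 + 0.011405 = 0.169180
Configurations with actual fire contribute 0.037488, so
  P(actual fire | detector) = 0.037488 / 0.169180 ≈ 0.2216

With the extra evidence:
P(detector | burnt toast) = 0.38×0.912 + 0.54×0.088 = 0.346560 + 0.047520 = 0.394080
The actual fire-present share is 0.54×0.088 = 0.047520.
Hence the posterior is 0.047520/0.394080 ≈ 0.1206.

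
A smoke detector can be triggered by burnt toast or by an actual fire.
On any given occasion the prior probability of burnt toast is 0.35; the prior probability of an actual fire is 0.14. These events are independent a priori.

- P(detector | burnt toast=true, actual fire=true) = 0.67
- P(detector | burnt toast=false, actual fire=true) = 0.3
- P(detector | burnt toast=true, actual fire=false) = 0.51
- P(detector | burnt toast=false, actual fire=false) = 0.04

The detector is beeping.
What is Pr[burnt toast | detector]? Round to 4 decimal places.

Pr[burnt toast | detector] ≈ 0.7896

For the numerator, keep only burnt toast=true terms: 0.153510 + 0.032830 = 0.186340
Denominator P(detector): 0.04·0.65·0.86 + 0.3·0.65·0.14 + 0.51·0.35·0.86 + 0.67·0.35·0.14 = 0.236000
Posterior = 0.186340 / 0.236000 ≈ 0.7896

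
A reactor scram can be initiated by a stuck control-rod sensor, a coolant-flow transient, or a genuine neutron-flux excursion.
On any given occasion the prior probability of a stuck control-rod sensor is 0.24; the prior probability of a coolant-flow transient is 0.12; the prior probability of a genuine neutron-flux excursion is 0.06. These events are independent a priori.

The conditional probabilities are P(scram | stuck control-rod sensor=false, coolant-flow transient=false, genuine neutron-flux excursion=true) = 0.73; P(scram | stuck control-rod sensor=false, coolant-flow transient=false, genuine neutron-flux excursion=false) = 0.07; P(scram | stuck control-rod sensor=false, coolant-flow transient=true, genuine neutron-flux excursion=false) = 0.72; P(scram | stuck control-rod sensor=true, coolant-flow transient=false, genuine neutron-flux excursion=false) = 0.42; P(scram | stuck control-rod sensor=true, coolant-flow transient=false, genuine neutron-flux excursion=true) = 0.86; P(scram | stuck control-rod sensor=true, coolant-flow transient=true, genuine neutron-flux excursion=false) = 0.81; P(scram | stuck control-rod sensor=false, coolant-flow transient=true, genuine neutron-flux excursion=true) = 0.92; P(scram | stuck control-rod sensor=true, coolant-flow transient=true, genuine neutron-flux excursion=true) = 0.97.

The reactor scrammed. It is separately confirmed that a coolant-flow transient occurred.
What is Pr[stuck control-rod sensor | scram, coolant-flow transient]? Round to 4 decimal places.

P(scram | coolant-flow transient) = 0.72·0.76·0.94 + 0.92·0.76·0.06 + 0.81·0.24·0.94 + 0.97·0.24·0.06 = 0.514368 + 0.041952 + 0.182736 + 0.013968 = 0.753024
The stuck control-rod sensor-present share is 0.182736 + 0.013968 = 0.196704.
P(stuck control-rod sensor | scram, coolant-flow transient) = 0.196704 / 0.753024 ≈ 0.2612

Pr[stuck control-rod sensor | scram, coolant-flow transient] ≈ 0.2612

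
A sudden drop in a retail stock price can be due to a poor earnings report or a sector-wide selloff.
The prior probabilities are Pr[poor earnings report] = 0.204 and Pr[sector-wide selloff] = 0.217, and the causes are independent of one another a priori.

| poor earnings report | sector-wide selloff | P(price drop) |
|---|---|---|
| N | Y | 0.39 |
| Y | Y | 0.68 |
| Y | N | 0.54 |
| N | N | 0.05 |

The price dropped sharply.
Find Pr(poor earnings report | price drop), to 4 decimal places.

By total probability over the 4 (poor earnings report, sector-wide selloff) configurations:
  P(price drop) = 0.05×0.796×0.783 + 0.39×0.796×0.217 + 0.54×0.204×0.783 + 0.68×0.204×0.217
        = 0.031163 + 0.067365 + 0.086255 + 0.030102 = 0.214885
Keeping only the poor earnings report-present terms gives 0.116357, so
  P(poor earnings report | price drop) = 0.116357 / 0.214885 ≈ 0.5415

Pr(poor earnings report | price drop) ≈ 0.5415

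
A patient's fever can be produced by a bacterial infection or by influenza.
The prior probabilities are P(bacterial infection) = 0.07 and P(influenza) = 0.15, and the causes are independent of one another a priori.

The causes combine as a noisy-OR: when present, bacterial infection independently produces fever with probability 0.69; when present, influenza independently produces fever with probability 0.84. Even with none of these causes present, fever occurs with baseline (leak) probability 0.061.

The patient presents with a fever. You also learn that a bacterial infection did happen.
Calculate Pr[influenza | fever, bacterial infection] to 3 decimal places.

Under noisy-OR, P(fever | causes) = 1 − (1−0.061)·∏(1−qᵢ) over the active causes.
By total probability over both values of influenza:
  P(fever | bacterial infection) = 0.70891·0.85 + 0.953426·0.15
        = 0.602573 + 0.143014 = 0.745587
The terms with influenza present sum to 0.143014, so
  P(influenza | fever, bacterial infection) = 0.143014 / 0.745587 ≈ 0.192

Pr[influenza | fever, bacterial infection] ≈ 0.192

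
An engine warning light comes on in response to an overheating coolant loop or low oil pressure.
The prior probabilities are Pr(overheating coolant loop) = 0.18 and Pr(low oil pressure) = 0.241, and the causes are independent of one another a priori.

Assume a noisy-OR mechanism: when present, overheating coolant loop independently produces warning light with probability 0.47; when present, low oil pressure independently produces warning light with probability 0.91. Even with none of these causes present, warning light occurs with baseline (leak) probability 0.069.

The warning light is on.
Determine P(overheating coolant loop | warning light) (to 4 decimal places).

P(overheating coolant loop | warning light) ≈ 0.3307

Under noisy-OR, P(warning light | causes) = 1 − (1−0.069)·∏(1−qᵢ) over the active causes.
P(warning light) = 0.069·0.82·0.759 + 0.91621·0.82·0.241 + 0.50657·0.18·0.759 + 0.955591·0.18·0.241 = 0.042944 + 0.181061 + 0.069208 + 0.041454 = 0.334667
Restricting to configurations with overheating coolant loop present: 0.069208 + 0.041454 = 0.110662.
Hence the posterior is 0.110662/0.334667 ≈ 0.3307.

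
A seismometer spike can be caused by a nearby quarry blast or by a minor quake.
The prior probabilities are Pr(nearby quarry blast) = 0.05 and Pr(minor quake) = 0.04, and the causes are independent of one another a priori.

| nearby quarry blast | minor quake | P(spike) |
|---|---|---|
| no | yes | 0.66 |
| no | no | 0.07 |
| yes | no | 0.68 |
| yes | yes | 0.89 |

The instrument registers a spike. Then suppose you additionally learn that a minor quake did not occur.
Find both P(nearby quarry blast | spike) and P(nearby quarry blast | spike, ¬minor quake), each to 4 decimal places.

Enumerate the 4 (nearby quarry blast, minor quake) configurations and weight by the priors:
  P(spike) = 0.07*0.95*0.96 + 0.66*0.95*0.04 + 0.68*0.05*0.96 + 0.89*0.05*0.04
        = 0.063840 + 0.025080 + 0.032640 + 0.001780 = 0.123340
The terms with nearby quarry blast present sum to 0.034420, so
  P(nearby quarry blast | spike) = 0.034420 / 0.123340 ≈ 0.2791

Now also conditioning on minor quake≠true:
For the numerator, keep only nearby quarry blast=true terms: 0.68·0.05 = 0.034000
The normalizing constant is 0.07·0.95 + 0.68·0.05 = 0.100500
Posterior = 0.034000 / 0.100500 ≈ 0.3383

P(nearby quarry blast | spike) ≈ 0.2791; P(nearby quarry blast | spike, ¬minor quake) ≈ 0.3383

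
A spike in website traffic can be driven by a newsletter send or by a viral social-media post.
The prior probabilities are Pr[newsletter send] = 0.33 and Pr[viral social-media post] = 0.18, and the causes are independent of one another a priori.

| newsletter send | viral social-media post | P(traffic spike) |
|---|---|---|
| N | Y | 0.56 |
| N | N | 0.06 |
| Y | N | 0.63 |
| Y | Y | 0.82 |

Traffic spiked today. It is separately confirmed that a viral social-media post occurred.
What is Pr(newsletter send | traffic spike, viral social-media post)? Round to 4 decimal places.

Weight on newsletter send=true, given the evidence: 0.82*0.33 = 0.270600
Normalizer over all consistent configurations: 0.56*0.67 + 0.82*0.33 = 0.645800
Posterior = 0.270600 / 0.645800 ≈ 0.4190

Pr(newsletter send | traffic spike, viral social-media post) ≈ 0.4190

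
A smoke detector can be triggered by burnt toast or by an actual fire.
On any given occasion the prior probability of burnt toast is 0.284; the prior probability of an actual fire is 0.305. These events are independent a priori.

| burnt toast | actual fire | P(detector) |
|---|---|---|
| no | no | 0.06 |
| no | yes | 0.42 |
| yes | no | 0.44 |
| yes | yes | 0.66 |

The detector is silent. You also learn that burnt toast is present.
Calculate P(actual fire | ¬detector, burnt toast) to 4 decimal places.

Enumerate both values of actual fire and weight by the priors:
  P(¬detector | burnt toast) = 0.56·0.695 + 0.34·0.305
        = 0.389200 + 0.103700 = 0.492900
The terms with actual fire present sum to 0.103700, so
  P(actual fire | ¬detector, burnt toast) = 0.103700 / 0.492900 ≈ 0.2104

P(actual fire | ¬detector, burnt toast) ≈ 0.2104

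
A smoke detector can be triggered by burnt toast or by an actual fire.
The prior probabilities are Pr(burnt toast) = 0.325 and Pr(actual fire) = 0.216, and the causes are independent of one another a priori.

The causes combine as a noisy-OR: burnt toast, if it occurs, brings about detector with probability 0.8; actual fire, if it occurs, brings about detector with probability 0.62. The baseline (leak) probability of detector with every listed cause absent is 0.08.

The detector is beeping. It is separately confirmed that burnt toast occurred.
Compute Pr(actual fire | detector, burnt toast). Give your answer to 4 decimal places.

Under noisy-OR, P(detector | causes) = 1 − (1−0.08)·∏(1−qᵢ) over the active causes.
P(detector | burnt toast) = 0.816·0.784 + 0.93008·0.216 = 0.639744 + 0.200897 = 0.840641
Restricting to configurations with actual fire present: 0.93008·0.216 = 0.200897.
Hence the posterior is 0.200897/0.840641 ≈ 0.2390.

Pr(actual fire | detector, burnt toast) ≈ 0.2390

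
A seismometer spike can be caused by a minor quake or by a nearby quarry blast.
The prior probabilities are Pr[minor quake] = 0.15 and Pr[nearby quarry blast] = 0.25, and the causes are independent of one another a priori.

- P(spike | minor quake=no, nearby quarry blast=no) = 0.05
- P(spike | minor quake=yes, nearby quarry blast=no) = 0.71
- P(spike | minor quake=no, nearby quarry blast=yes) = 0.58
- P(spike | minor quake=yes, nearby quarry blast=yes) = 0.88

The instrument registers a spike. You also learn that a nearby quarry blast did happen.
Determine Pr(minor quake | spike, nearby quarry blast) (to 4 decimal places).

Pr(minor quake | spike, nearby quarry blast) ≈ 0.2112

P(spike | nearby quarry blast) = 0.58×0.85 + 0.88×0.15 = 0.493000 + 0.132000 = 0.625000
Of this, 0.132000 comes from 0.88×0.15 (the minor quake=true cases).
P(minor quake | spike, nearby quarry blast) = 0.132000 / 0.625000 ≈ 0.2112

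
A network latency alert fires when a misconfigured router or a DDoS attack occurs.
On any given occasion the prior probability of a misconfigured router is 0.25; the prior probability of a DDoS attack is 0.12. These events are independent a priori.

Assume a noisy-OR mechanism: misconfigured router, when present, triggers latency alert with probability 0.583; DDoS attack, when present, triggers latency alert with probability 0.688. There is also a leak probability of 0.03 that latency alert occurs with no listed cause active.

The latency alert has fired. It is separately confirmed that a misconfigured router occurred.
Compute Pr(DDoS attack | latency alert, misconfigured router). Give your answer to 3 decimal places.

Pr(DDoS attack | latency alert, misconfigured router) ≈ 0.167

Under noisy-OR, P(latency alert | causes) = 1 − (1−0.03)·∏(1−qᵢ) over the active causes.
P(latency alert | misconfigured router) = 0.59551*0.88 + 0.873799*0.12 = 0.524049 + 0.104856 = 0.628905
Restricting to configurations with DDoS attack present: 0.873799*0.12 = 0.104856.
P(DDoS attack | latency alert, misconfigured router) = 0.104856 / 0.628905 ≈ 0.167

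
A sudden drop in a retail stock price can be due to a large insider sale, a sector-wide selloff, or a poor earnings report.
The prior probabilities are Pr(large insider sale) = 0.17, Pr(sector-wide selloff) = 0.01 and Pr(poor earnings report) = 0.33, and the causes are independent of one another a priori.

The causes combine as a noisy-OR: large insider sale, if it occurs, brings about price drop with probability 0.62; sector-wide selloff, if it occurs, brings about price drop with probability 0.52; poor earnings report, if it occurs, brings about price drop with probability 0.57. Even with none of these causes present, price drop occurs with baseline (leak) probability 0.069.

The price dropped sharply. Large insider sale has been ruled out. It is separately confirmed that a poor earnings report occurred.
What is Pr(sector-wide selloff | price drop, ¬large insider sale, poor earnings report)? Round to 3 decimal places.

Under noisy-OR, P(price drop | causes) = 1 − (1−0.069)·∏(1−qᵢ) over the active causes.
For the numerator, keep only sector-wide selloff=true terms: 0.807842×0.01 = 0.008078
Denominator P(price drop | ¬large insider sale, poor earnings report): 0.59967×0.99 + 0.807842×0.01 = 0.601751
Posterior = 0.008078 / 0.601751 ≈ 0.013

Pr(sector-wide selloff | price drop, ¬large insider sale, poor earnings report) ≈ 0.013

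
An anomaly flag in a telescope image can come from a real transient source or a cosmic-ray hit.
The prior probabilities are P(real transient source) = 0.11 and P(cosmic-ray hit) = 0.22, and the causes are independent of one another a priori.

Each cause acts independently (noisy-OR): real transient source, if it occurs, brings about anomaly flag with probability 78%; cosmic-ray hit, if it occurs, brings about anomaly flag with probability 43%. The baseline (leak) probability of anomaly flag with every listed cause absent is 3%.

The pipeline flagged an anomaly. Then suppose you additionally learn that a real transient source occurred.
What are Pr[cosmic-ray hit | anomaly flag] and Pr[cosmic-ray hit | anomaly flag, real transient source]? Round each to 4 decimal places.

Pr[cosmic-ray hit | anomaly flag] ≈ 0.5520; Pr[cosmic-ray hit | anomaly flag, real transient source] ≈ 0.2395

Under noisy-OR, P(anomaly flag | causes) = 1 − (1−0.03)·∏(1−qᵢ) over the active causes.
Enumerate the 4 (real transient source, cosmic-ray hit) configurations and weight by the priors:
  P(anomaly flag) = 0.03·0.89·0.78 + 0.4471·0.89·0.22 + 0.7866·0.11·0.78 + 0.878362·0.11·0.22
        = 0.020826 + 0.087542 + 0.067490 + 0.021256 = 0.197114
The terms with cosmic-ray hit present sum to 0.108798, so
  P(cosmic-ray hit | anomaly flag) = 0.108798 / 0.197114 ≈ 0.5520

With the extra evidence:
P(anomaly flag | real transient source) = 0.7866*0.78 + 0.878362*0.22 = 0.613548 + 0.193240 = 0.806788
Of this, 0.193240 comes from 0.878362*0.22 (the cosmic-ray hit=true cases).
P(cosmic-ray hit | anomaly flag, real transient source) = 0.193240 / 0.806788 ≈ 0.2395
Conditioning on real transient source lowers the posterior on cosmic-ray hit: the classic explaining-away effect in a common-effect structure.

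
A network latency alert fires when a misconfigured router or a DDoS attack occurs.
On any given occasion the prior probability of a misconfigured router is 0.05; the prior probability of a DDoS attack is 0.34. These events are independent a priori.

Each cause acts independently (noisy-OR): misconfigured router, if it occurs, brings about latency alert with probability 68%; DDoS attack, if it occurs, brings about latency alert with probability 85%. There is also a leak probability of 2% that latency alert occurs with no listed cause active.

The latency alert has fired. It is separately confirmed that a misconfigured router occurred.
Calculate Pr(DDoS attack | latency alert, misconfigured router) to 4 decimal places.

Under noisy-OR, P(latency alert | causes) = 1 − (1−0.02)·∏(1−qᵢ) over the active causes.
By total probability over both values of DDoS attack:
  P(latency alert | misconfigured router) = 0.6864·0.66 + 0.95296·0.34
        = 0.453024 + 0.324006 = 0.777030
Keeping only the DDoS attack-present terms gives 0.324006, so
  P(DDoS attack | latency alert, misconfigured router) = 0.324006 / 0.777030 ≈ 0.4170

Pr(DDoS attack | latency alert, misconfigured router) ≈ 0.4170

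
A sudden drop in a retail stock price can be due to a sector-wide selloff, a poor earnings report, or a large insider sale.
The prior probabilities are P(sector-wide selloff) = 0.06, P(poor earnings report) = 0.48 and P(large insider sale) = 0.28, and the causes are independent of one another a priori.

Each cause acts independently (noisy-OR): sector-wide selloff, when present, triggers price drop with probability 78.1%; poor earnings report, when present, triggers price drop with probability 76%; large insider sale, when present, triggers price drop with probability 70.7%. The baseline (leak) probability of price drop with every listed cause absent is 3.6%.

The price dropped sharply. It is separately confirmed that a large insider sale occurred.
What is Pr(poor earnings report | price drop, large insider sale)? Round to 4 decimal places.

Under noisy-OR, P(price drop | causes) = 1 − (1−0.036)·∏(1−qᵢ) over the active causes.
Sum P(price drop|·) weighted by the priors over the 4 (sector-wide selloff, poor earnings report) configurations:
  P(price drop | large insider sale) = 0.717548·0.94·0.52 + 0.932212·0.94·0.48 + 0.938143·0.06·0.52 + 0.985154·0.06·0.48
        = 0.350737 + 0.420614 + 0.029270 + 0.028372 = 0.828993
Configurations with poor earnings report contribute 0.448986, so
  P(poor earnings report | price drop, large insider sale) = 0.448986 / 0.828993 ≈ 0.5416

Pr(poor earnings report | price drop, large insider sale) ≈ 0.5416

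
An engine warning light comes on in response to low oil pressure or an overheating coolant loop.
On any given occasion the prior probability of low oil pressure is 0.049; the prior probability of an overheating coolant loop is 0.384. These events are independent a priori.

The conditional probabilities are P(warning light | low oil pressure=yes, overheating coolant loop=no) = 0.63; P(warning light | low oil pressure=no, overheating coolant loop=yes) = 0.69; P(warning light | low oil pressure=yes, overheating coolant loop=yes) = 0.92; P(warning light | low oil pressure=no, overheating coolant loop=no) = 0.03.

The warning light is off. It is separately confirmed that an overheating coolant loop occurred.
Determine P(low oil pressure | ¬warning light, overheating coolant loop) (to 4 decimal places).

P(low oil pressure | ¬warning light, overheating coolant loop) ≈ 0.0131

Enumerate both values of low oil pressure and weight by the priors:
  P(¬warning light | overheating coolant loop) = 0.31·0.951 + 0.08·0.049
        = 0.294810 + 0.003920 = 0.298730
The terms with low oil pressure present sum to 0.003920, so
  P(low oil pressure | ¬warning light, overheating coolant loop) = 0.003920 / 0.298730 ≈ 0.0131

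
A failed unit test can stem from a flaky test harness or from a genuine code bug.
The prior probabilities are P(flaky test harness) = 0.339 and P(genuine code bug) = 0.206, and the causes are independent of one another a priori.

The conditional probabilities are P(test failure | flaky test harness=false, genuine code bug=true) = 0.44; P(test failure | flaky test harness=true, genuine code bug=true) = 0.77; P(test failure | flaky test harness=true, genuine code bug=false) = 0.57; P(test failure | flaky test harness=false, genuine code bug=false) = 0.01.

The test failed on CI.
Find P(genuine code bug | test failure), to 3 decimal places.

Weight on genuine code bug=true, given the evidence: 0.059913 + 0.053772 = 0.113685
Denominator P(test failure): 0.01*0.661*0.794 + 0.44*0.661*0.206 + 0.57*0.339*0.794 + 0.77*0.339*0.206 = 0.272358
P(genuine code bug | test failure) = 0.113685/0.272358 ≈ 0.417

P(genuine code bug | test failure) ≈ 0.417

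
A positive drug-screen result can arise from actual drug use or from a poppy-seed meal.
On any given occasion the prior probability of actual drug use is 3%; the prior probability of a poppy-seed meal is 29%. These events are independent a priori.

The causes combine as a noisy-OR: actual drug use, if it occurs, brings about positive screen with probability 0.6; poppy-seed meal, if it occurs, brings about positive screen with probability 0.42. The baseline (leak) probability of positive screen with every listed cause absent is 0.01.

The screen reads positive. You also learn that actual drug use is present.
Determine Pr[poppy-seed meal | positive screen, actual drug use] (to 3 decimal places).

Under noisy-OR, P(positive screen | causes) = 1 − (1−0.01)·∏(1−qᵢ) over the active causes.
Enumerate both values of poppy-seed meal and weight by the priors:
  P(positive screen | actual drug use) = 0.604·0.71 + 0.77032·0.29
        = 0.428840 + 0.223393 = 0.652233
Keeping only the poppy-seed meal-present terms gives 0.223393, so
  P(poppy-seed meal | positive screen, actual drug use) = 0.223393 / 0.652233 ≈ 0.343

Pr[poppy-seed meal | positive screen, actual drug use] ≈ 0.343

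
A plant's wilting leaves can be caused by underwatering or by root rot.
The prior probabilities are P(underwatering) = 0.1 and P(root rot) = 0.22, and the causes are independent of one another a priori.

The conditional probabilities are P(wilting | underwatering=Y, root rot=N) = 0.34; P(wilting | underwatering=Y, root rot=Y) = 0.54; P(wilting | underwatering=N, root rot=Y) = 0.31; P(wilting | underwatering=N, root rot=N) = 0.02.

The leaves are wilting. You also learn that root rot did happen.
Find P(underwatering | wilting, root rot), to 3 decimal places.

For the numerator, keep only underwatering=true terms: 0.54·0.1 = 0.054000
Denominator P(wilting | root rot): 0.31·0.9 + 0.54·0.1 = 0.333000
P(underwatering | wilting, root rot) = 0.054000/0.333000 ≈ 0.162

P(underwatering | wilting, root rot) ≈ 0.162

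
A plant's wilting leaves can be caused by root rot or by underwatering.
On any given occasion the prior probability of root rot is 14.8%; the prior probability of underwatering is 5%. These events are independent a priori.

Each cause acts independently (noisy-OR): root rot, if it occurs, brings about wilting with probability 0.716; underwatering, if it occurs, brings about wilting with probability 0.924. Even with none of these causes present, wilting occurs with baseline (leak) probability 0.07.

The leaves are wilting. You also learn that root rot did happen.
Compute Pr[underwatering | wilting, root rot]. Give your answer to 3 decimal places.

Under noisy-OR, P(wilting | causes) = 1 − (1−0.07)·∏(1−qᵢ) over the active causes.
P(wilting | root rot) = 0.73588*0.95 + 0.979927*0.05 = 0.699086 + 0.048996 = 0.748082
The underwatering-present share is 0.979927*0.05 = 0.048996.
Hence the posterior is 0.048996/0.748082 ≈ 0.065.

Pr[underwatering | wilting, root rot] ≈ 0.065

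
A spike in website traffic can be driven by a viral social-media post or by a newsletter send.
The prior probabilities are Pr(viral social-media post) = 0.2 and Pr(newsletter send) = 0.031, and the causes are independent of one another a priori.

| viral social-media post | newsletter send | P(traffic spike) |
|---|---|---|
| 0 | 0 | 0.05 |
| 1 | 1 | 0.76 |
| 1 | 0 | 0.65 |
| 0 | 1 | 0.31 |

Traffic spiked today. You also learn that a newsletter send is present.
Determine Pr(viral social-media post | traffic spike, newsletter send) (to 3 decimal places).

Numerator (weight on configurations with viral social-media post): 0.76×0.2 = 0.152000
The normalizing constant is 0.31×0.8 + 0.76×0.2 = 0.400000
P(viral social-media post | traffic spike, newsletter send) = 0.152000/0.400000 ≈ 0.380

Pr(viral social-media post | traffic spike, newsletter send) ≈ 0.380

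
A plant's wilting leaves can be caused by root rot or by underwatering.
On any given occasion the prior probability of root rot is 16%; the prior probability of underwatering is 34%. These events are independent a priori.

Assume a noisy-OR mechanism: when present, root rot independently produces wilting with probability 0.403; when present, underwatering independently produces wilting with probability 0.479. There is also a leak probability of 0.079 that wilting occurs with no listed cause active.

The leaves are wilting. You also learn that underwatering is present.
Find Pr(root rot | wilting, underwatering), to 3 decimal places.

Pr(root rot | wilting, underwatering) ≈ 0.207

Under noisy-OR, P(wilting | causes) = 1 − (1−0.079)·∏(1−qᵢ) over the active causes.
Sum P(wilting|·) weighted by the priors over both values of root rot:
  P(wilting | underwatering) = 0.520159·0.84 + 0.713535·0.16
        = 0.436934 + 0.114166 = 0.551100
The terms with root rot present sum to 0.114166, so
  P(root rot | wilting, underwatering) = 0.114166 / 0.551100 ≈ 0.207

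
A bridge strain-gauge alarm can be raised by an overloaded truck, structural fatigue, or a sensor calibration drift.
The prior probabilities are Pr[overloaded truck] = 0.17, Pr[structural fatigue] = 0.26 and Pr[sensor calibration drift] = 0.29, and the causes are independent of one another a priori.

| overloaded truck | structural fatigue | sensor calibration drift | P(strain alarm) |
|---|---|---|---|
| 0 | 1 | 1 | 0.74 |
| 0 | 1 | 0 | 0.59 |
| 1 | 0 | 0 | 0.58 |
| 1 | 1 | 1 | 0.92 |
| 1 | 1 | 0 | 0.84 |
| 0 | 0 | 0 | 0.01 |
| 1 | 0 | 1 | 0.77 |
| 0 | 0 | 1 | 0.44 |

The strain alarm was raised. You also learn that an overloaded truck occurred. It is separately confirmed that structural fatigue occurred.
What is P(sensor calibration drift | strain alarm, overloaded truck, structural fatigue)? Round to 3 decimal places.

Sum P(strain alarm|·) weighted by the priors over both values of sensor calibration drift:
  P(strain alarm | overloaded truck, structural fatigue) = 0.84·0.71 + 0.92·0.29
        = 0.596400 + 0.266800 = 0.863200
Configurations with sensor calibration drift contribute 0.266800, so
  P(sensor calibration drift | strain alarm, overloaded truck, structural fatigue) = 0.266800 / 0.863200 ≈ 0.309

P(sensor calibration drift | strain alarm, overloaded truck, structural fatigue) ≈ 0.309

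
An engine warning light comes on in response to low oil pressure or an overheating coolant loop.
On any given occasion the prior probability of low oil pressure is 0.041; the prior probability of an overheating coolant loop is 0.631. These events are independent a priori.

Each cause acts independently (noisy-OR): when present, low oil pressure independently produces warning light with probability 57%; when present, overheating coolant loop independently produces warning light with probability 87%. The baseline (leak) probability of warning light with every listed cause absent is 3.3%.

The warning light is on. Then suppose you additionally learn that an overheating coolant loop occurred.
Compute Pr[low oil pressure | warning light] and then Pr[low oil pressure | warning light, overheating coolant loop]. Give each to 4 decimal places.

Under noisy-OR, P(warning light | causes) = 1 − (1−0.033)·∏(1−qᵢ) over the active causes.
P(warning light) = 0.033×0.959×0.369 + 0.87429×0.959×0.631 + 0.58419×0.041×0.369 + 0.945945×0.041×0.631 = 0.011678 + 0.529058 + 0.008838 + 0.024473 = 0.574047
Of this, 0.033311 comes from 0.008838 + 0.024473 (the low oil pressure=true cases).
P(low oil pressure | warning light) = 0.033311 / 0.574047 ≈ 0.0580

With the extra evidence:
P(warning light | overheating coolant loop) = 0.87429×0.959 + 0.945945×0.041 = 0.838444 + 0.038784 = 0.877228
The low oil pressure-present share is 0.945945×0.041 = 0.038784.
P(low oil pressure | warning light, overheating coolant loop) = 0.038784 / 0.877228 ≈ 0.0442
The drop from 0.0580 to 0.0442 is the explaining-away (discounting) effect.

Pr[low oil pressure | warning light] ≈ 0.0580; Pr[low oil pressure | warning light, overheating coolant loop] ≈ 0.0442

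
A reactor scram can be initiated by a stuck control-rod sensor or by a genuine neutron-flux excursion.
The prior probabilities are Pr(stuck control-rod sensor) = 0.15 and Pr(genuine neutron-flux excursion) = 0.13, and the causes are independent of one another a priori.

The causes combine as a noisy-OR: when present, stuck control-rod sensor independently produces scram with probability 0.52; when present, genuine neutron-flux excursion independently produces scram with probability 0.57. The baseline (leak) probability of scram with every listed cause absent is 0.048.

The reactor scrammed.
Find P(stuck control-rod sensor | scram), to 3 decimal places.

P(stuck control-rod sensor | scram) ≈ 0.462

Under noisy-OR, P(scram | causes) = 1 − (1−0.048)·∏(1−qᵢ) over the active causes.
For the numerator, keep only stuck control-rod sensor=true terms: 0.070867 + 0.015668 = 0.086535
Denominator P(scram): 0.048·0.85·0.87 + 0.59064·0.85·0.13 + 0.54304·0.15·0.87 + 0.803507·0.15·0.13 = 0.187297
P(stuck control-rod sensor | scram) = 0.086535/0.187297 ≈ 0.462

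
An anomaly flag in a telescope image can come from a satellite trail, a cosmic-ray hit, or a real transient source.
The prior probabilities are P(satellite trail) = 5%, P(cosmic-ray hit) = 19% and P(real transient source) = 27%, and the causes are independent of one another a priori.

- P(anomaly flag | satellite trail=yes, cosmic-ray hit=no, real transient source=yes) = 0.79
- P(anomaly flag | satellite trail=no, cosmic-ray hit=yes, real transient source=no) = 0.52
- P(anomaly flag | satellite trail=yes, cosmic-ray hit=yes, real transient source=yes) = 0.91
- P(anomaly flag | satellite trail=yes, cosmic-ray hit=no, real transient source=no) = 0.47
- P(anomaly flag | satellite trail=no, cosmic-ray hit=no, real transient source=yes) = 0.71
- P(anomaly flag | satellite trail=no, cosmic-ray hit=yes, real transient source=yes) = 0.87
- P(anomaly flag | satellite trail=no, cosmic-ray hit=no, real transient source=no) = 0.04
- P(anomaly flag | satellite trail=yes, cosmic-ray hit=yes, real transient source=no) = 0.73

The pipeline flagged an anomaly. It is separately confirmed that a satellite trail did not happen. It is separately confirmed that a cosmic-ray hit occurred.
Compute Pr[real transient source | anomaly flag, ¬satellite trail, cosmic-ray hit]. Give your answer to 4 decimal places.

Pr[real transient source | anomaly flag, ¬satellite trail, cosmic-ray hit] ≈ 0.3823

P(anomaly flag | ¬satellite trail, cosmic-ray hit) = 0.52·0.73 + 0.87·0.27 = 0.379600 + 0.234900 = 0.614500
Restricting to configurations with real transient source present: 0.87·0.27 = 0.234900.
P(real transient source | anomaly flag, ¬satellite trail, cosmic-ray hit) = 0.234900 / 0.614500 ≈ 0.3823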